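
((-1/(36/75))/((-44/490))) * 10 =30625/132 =232.01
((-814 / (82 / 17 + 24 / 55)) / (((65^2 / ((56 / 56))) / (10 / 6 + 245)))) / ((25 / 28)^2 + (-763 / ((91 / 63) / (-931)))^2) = -8831079488 / 236390110083983893497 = -0.00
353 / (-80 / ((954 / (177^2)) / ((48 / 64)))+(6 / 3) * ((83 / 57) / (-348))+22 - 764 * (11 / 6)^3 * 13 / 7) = -1948336551 / 59009958995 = -0.03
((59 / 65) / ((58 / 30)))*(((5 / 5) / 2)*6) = 531 / 377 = 1.41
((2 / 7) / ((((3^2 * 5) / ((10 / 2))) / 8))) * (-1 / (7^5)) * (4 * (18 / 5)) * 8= -1024 / 588245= -0.00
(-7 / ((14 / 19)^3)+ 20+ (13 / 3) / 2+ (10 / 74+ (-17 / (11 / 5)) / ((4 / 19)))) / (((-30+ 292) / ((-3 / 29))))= 15268453 / 1212215312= 0.01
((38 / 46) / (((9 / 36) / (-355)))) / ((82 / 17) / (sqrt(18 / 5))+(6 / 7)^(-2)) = -300.52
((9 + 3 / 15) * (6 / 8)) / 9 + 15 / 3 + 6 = 353 / 30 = 11.77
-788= -788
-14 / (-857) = 14 / 857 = 0.02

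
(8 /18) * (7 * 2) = 56 /9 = 6.22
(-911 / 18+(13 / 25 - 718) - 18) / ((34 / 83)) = -29360503 / 15300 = -1918.99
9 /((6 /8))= 12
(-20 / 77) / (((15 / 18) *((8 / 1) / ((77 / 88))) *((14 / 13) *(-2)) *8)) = 39 / 19712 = 0.00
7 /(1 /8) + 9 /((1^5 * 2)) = 121 /2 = 60.50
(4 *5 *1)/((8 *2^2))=5/8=0.62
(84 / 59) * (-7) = -588 / 59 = -9.97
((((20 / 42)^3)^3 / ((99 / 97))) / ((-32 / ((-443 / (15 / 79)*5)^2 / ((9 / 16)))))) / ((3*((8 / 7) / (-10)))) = 74252894295625000000 / 2729713582942731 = 27201.72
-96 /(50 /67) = -128.64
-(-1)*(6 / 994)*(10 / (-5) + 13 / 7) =-3 / 3479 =-0.00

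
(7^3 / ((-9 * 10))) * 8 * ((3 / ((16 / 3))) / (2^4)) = -343 / 320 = -1.07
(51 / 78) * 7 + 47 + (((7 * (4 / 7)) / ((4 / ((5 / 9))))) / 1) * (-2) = 11809 / 234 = 50.47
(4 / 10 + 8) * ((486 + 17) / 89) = 21126 / 445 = 47.47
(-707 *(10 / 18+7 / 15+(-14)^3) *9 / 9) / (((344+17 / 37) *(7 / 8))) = 3690182864 / 573525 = 6434.21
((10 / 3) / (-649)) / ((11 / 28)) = -280 / 21417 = -0.01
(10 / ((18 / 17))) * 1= 85 / 9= 9.44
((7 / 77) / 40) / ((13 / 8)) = 1 / 715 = 0.00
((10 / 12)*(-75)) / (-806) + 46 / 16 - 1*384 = -1228497 / 3224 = -381.05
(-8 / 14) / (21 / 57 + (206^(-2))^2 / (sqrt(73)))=-17991783453538544954368 / 11599965647676167141271 + 2600375554624 * sqrt(73) / 81199759533733169988897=-1.55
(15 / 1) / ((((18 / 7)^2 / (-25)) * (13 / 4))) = -6125 / 351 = -17.45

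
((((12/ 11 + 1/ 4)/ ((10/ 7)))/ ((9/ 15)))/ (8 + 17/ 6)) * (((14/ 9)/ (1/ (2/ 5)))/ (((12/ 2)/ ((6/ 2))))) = 2891/ 64350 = 0.04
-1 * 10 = -10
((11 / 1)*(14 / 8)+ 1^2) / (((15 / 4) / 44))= 1188 / 5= 237.60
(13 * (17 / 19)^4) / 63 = 0.13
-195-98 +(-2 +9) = -286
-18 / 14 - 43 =-310 / 7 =-44.29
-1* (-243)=243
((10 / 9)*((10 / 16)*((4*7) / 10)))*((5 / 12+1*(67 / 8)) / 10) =1477 / 864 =1.71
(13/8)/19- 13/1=-1963/152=-12.91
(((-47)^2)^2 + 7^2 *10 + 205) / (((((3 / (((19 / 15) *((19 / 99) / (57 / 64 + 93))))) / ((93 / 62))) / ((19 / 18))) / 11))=59510220416 / 811215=73359.37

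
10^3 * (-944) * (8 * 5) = -37760000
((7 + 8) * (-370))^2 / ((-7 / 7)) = -30802500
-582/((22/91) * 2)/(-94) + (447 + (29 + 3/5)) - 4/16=1264466/2585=489.16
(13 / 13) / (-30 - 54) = -1 / 84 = -0.01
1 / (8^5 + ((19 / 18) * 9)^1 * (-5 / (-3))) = 6 / 196703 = 0.00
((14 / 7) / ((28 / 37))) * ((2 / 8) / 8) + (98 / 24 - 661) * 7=-6180161 / 1344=-4598.33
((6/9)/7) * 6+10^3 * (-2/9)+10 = -13334/63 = -211.65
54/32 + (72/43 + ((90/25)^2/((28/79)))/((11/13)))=61685181/1324400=46.58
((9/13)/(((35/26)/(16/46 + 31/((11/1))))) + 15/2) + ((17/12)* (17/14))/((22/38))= 2571397/212520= 12.10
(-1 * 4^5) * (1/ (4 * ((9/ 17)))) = -4352/ 9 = -483.56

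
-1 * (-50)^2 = -2500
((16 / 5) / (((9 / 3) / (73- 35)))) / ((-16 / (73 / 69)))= -2774 / 1035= -2.68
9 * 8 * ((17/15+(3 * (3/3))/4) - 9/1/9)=318/5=63.60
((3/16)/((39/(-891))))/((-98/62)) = 27621/10192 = 2.71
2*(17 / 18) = 17 / 9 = 1.89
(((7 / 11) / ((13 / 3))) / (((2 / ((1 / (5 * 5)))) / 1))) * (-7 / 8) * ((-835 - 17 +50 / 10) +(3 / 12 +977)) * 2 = -76587 / 114400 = -0.67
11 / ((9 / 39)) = 143 / 3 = 47.67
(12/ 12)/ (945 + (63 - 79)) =1/ 929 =0.00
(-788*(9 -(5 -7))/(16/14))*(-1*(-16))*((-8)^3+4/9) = 558704608/9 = 62078289.78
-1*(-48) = 48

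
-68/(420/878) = -142.15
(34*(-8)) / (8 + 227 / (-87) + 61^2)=-5916 / 81049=-0.07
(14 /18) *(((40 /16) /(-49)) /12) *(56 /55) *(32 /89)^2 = -1024 /2352537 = -0.00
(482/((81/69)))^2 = 122899396/729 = 168586.28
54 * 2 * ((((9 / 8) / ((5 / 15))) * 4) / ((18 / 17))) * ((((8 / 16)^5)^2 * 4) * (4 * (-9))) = -12393 / 64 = -193.64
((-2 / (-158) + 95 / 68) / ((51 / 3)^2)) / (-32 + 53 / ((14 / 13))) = 53011 / 187077214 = 0.00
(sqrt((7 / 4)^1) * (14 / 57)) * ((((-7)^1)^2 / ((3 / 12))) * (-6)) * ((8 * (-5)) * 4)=439040 * sqrt(7) / 19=61136.35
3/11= 0.27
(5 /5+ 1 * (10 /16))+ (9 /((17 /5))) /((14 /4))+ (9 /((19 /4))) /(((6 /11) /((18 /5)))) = 1346341 /90440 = 14.89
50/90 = 5/9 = 0.56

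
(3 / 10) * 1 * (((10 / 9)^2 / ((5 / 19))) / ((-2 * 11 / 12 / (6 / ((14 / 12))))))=-304 / 77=-3.95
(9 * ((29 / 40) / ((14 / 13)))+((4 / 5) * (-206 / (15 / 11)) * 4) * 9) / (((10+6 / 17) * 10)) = -206805867 / 4928000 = -41.97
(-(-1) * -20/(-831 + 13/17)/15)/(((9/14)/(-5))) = -2380/190539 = -0.01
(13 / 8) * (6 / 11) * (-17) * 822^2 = -111994623 / 11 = -10181329.36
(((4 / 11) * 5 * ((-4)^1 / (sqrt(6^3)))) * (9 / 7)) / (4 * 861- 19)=-4 * sqrt(6) / 52745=-0.00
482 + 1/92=44345/92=482.01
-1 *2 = -2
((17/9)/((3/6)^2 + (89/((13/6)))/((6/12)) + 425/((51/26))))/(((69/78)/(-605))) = -2781064/643839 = -4.32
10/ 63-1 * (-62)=3916/ 63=62.16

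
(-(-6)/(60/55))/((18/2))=0.61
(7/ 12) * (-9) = -21/ 4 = -5.25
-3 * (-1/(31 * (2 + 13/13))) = 1/31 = 0.03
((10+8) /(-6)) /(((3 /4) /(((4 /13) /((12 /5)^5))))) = -3125 /202176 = -0.02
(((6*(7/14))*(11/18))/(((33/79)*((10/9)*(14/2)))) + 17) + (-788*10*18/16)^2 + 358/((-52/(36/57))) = 2717581277513/34580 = 78588238.22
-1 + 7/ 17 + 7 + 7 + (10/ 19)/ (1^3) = 4502/ 323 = 13.94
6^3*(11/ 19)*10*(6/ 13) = 142560/ 247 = 577.17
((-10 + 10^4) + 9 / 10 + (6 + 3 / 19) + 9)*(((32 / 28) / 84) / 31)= 12933 / 2945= 4.39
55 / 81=0.68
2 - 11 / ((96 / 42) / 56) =-535 / 2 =-267.50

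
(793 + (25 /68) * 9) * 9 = 487341 /68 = 7166.78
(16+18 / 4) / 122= 41 / 244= 0.17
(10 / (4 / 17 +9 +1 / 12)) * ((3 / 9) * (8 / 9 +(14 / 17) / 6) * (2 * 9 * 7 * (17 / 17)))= 87920 / 1901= 46.25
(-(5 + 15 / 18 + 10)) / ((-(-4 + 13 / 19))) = -1805 / 378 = -4.78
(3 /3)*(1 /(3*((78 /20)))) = 10 /117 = 0.09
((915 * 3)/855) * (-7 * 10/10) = -427/19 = -22.47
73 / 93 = 0.78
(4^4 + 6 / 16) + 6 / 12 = 2055 / 8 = 256.88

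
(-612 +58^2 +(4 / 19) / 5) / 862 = 130722 / 40945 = 3.19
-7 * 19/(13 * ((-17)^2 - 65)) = -19/416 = -0.05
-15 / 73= -0.21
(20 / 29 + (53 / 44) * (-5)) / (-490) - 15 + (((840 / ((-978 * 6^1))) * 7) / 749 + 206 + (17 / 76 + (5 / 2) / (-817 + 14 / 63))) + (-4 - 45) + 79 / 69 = 1004499480227349037 / 7006094515975016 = 143.38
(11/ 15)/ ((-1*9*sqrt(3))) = -0.05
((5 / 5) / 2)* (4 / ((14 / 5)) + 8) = 33 / 7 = 4.71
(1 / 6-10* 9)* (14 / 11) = -114.33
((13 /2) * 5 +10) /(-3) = -85 /6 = -14.17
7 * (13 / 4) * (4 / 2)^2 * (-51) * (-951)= 4413591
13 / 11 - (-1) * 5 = 68 / 11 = 6.18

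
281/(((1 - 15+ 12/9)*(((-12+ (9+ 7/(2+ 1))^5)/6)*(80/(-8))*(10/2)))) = 0.00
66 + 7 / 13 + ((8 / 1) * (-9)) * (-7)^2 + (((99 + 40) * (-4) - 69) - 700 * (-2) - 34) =-35366 / 13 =-2720.46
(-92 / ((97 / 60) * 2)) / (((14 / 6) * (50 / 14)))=-1656 / 485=-3.41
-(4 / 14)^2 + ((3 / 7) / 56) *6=-1 / 28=-0.04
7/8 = 0.88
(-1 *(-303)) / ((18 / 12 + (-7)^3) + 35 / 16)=-4848 / 5429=-0.89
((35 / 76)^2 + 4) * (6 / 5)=5.05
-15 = -15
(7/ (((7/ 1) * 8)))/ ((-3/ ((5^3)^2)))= -651.04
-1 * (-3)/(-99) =-1/33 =-0.03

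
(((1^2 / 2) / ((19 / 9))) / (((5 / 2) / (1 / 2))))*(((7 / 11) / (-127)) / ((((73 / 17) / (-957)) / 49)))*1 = 2.59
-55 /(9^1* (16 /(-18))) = 55 /8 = 6.88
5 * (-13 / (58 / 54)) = -1755 / 29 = -60.52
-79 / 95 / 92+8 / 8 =8661 / 8740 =0.99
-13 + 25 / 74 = -937 / 74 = -12.66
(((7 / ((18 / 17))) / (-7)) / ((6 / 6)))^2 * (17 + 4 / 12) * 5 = 18785 / 243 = 77.30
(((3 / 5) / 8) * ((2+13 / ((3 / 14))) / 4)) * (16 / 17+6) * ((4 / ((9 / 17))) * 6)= 5546 / 15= 369.73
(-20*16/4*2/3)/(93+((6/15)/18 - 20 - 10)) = -600/709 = -0.85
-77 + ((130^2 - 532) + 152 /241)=3926283 /241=16291.63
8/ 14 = 4/ 7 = 0.57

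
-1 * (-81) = 81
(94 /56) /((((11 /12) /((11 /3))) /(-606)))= -28482 /7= -4068.86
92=92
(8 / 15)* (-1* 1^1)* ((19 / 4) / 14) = -19 / 105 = -0.18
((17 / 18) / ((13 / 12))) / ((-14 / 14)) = -34 / 39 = -0.87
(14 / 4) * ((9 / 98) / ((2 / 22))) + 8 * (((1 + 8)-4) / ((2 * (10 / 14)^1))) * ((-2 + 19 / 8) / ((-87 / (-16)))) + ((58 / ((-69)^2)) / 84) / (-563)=5.47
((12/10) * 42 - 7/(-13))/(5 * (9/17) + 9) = 5117/1170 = 4.37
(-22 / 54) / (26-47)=11 / 567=0.02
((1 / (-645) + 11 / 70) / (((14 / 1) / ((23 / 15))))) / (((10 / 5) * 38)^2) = 0.00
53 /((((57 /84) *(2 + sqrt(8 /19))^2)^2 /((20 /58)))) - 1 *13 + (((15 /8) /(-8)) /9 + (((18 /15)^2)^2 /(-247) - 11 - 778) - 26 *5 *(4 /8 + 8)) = -136452039658531063 /71791310760000 - 2181480 *sqrt(38) /2422109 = -1906.23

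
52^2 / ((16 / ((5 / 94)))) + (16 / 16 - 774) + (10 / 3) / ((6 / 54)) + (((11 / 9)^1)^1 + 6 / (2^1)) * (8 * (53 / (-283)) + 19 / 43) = -2534179499 / 3431658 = -738.47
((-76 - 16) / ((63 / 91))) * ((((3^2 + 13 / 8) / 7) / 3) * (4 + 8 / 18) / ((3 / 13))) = -6607900 / 5103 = -1294.90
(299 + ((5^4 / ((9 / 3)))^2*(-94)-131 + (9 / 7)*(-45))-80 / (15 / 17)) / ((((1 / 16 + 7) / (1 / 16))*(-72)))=257030023 / 512568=501.46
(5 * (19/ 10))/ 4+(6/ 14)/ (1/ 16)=517/ 56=9.23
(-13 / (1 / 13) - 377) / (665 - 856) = 546 / 191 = 2.86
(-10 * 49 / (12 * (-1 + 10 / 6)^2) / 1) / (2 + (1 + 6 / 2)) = -245 / 16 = -15.31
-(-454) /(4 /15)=3405 /2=1702.50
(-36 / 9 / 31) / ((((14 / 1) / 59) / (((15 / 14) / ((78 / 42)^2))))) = -885 / 5239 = -0.17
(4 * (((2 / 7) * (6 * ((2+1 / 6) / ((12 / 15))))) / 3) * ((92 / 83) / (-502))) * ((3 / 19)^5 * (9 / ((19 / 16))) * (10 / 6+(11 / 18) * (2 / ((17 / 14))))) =-3169782720 / 116632713825887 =-0.00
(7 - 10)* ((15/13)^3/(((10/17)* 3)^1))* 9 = -103275/4394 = -23.50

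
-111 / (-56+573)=-111 / 517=-0.21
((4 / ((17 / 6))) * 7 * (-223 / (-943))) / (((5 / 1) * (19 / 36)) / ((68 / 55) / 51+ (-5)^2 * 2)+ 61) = 530104896 / 13848844249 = 0.04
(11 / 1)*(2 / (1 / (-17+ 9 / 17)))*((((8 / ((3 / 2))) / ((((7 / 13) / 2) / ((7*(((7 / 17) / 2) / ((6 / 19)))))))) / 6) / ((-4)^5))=665665 / 124848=5.33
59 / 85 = 0.69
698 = 698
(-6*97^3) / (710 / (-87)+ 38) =-238207653 / 1298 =-183518.99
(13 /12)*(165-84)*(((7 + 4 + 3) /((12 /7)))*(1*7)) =40131 /8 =5016.38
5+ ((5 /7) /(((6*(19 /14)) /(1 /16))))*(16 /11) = 5.01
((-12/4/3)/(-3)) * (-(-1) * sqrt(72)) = 2 * sqrt(2) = 2.83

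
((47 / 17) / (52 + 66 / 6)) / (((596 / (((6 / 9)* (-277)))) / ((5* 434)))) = -2017945 / 68391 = -29.51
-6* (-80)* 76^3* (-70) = -14749593600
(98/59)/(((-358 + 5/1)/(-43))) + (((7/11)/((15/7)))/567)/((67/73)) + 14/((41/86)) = 22609315795787/764635292685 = 29.57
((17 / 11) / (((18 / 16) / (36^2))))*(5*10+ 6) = 1096704 / 11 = 99700.36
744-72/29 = 741.52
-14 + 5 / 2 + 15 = 3.50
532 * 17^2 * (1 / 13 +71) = 142063152 / 13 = 10927934.77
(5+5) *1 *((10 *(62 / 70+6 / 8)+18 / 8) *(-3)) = -7815 / 14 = -558.21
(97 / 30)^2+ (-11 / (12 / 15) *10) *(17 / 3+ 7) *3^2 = -14098091 / 900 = -15664.55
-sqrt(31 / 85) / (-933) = sqrt(2635) / 79305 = 0.00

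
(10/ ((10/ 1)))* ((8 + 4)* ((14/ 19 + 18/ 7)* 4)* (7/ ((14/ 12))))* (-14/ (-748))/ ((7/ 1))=5760/ 2261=2.55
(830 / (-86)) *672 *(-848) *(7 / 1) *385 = 637341196800 / 43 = 14821888297.67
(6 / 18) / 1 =1 / 3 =0.33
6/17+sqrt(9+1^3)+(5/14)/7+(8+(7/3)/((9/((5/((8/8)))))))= sqrt(10)+436337/44982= 12.86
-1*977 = -977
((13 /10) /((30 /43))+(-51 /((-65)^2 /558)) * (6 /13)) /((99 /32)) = -596984 /1482975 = -0.40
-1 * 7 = -7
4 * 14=56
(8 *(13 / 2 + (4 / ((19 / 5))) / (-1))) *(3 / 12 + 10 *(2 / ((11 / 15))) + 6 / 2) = 278001 / 209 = 1330.15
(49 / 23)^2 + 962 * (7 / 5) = 3574291 / 2645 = 1351.34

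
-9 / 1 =-9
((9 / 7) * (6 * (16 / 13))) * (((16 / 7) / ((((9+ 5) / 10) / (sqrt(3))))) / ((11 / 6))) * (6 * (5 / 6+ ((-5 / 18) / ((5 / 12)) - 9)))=-776.18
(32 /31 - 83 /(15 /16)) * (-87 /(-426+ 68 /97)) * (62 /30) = -57227672 /1547025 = -36.99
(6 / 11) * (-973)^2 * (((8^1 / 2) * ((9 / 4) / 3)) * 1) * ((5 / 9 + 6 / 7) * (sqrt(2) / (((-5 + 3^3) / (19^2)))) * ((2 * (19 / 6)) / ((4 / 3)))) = 82561666397 * sqrt(2) / 484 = 241239314.77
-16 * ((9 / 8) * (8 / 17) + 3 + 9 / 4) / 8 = -393 / 34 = -11.56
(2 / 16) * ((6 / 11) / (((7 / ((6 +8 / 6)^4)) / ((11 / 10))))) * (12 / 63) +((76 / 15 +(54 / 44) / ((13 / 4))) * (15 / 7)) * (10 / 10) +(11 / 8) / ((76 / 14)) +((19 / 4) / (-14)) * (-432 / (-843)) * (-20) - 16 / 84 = 5117146105751 / 242419217040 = 21.11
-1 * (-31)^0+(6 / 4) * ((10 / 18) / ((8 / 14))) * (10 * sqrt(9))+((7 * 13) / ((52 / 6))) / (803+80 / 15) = 414801 / 9700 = 42.76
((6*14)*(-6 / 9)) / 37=-56 / 37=-1.51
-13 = -13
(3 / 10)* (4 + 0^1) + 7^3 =1721 / 5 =344.20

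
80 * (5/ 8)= 50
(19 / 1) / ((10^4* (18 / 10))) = 19 / 18000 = 0.00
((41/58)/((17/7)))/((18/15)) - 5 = -28145/5916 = -4.76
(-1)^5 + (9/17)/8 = -0.93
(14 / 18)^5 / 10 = 16807 / 590490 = 0.03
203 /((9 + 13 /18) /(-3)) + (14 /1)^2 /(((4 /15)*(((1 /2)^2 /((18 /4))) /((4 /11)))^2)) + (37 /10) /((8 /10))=760644037 /24200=31431.57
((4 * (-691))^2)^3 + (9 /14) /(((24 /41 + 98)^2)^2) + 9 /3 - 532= 1666255149551017955357262057376362057 /3736915455275744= 445890513042946625007.00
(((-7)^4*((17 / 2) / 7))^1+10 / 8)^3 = 1588099077963 / 64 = 24814048093.17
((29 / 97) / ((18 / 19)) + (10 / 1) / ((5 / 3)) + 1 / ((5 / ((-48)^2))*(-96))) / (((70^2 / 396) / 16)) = 1164328 / 594125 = 1.96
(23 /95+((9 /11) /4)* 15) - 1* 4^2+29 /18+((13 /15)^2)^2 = -444997129 /42322500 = -10.51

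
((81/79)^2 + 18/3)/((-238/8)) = -176028/742679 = -0.24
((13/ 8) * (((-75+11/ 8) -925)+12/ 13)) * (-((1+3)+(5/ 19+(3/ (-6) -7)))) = -12762603/ 2432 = -5247.78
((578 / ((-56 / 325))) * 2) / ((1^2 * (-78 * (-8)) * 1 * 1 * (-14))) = 7225 / 9408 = 0.77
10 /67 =0.15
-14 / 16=-7 / 8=-0.88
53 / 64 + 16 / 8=181 / 64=2.83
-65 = -65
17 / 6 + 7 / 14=10 / 3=3.33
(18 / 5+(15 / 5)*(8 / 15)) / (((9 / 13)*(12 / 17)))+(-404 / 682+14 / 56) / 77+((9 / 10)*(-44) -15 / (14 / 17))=-668926361 / 14178780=-47.18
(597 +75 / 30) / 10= 1199 / 20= 59.95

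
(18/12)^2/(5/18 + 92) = 81/3322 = 0.02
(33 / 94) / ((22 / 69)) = 207 / 188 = 1.10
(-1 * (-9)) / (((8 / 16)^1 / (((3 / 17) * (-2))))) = -108 / 17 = -6.35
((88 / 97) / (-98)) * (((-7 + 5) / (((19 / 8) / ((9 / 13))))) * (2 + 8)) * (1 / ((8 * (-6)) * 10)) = -132 / 1173991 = -0.00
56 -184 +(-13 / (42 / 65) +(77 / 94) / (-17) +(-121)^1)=-4516357 / 16779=-269.17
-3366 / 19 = -177.16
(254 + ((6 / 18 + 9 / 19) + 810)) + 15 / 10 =121559 / 114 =1066.31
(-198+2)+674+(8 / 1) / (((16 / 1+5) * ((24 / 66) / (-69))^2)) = 198719 / 14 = 14194.21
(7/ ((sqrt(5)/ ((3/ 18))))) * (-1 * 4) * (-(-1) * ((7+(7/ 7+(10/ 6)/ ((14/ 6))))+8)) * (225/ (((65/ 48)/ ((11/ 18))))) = -1584 * sqrt(5) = -3541.93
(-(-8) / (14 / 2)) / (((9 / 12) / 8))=256 / 21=12.19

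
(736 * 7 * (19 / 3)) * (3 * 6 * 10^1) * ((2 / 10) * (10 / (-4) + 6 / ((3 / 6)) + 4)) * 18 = 285441408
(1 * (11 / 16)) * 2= 11 / 8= 1.38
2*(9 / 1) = 18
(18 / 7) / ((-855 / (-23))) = 46 / 665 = 0.07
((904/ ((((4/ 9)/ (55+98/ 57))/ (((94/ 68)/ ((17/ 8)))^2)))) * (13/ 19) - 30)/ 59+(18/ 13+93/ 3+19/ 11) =599.76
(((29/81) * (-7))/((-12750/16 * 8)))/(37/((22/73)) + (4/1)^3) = 638/303112125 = 0.00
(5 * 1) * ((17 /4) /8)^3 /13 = 24565 /425984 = 0.06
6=6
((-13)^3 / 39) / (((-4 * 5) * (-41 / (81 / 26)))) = -351 / 1640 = -0.21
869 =869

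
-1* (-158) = 158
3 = 3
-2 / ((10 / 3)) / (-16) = 3 / 80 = 0.04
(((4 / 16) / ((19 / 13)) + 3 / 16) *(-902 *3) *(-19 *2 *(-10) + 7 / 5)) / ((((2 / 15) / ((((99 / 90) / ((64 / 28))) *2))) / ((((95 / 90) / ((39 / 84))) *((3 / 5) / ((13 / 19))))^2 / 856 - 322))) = 3196419471419430072971 / 3716128832000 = 860147647.17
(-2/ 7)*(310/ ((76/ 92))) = -14260/ 133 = -107.22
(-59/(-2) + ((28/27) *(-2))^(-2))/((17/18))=839169/26656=31.48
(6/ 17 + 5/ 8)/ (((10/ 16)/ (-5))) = -133/ 17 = -7.82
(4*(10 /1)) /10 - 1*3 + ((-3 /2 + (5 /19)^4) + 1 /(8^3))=-32911855 /66724352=-0.49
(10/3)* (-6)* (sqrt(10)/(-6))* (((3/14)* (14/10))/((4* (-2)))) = -sqrt(10)/8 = -0.40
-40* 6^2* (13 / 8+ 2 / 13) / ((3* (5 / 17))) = -37740 / 13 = -2903.08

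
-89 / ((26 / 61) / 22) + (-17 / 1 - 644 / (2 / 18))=-135288 / 13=-10406.77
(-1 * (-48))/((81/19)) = 304/27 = 11.26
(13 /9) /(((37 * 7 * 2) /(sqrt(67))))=13 * sqrt(67) /4662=0.02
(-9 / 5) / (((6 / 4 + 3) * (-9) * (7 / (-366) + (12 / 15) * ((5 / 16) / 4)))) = 1952 / 1905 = 1.02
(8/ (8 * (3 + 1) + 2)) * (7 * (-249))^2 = 12152196/ 17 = 714835.06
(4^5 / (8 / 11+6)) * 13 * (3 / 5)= 219648 / 185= 1187.29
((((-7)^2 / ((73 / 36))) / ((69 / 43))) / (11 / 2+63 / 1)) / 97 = 0.00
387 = 387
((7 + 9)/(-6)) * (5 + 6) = -88/3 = -29.33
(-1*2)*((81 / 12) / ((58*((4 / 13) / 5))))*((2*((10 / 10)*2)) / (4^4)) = -1755 / 29696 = -0.06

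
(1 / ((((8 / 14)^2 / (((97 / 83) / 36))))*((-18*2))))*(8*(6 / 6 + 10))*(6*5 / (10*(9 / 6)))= -52283 / 107568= -0.49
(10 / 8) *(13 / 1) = 65 / 4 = 16.25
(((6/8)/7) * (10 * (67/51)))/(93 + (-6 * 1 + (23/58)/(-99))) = 961785/59444189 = 0.02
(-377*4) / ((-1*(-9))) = -1508 / 9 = -167.56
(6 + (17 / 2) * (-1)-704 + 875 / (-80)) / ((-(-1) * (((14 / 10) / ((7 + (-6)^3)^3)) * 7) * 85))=104795567591 / 13328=7862812.69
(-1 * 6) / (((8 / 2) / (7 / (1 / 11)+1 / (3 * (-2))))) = -461 / 4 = -115.25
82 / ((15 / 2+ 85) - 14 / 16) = 656 / 733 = 0.89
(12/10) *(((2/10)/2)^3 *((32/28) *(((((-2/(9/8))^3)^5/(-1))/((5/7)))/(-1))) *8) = -18446744073709551616/214469929265259375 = -86.01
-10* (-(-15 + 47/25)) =-656/5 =-131.20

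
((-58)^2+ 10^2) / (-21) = -3464 / 21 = -164.95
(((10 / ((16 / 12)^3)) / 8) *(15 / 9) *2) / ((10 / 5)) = 225 / 256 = 0.88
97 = 97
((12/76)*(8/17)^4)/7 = 12288/11108293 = 0.00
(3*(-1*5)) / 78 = -0.19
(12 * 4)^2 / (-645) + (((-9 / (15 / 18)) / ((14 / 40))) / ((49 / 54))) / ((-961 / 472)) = 930512256 / 70868945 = 13.13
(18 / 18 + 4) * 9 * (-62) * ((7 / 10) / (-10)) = 195.30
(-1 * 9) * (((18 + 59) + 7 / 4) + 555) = -22815 / 4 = -5703.75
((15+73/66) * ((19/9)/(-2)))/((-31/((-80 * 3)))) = -403940/3069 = -131.62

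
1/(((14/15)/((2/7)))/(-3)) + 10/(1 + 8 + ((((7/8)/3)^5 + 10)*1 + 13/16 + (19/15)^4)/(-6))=5536503898155/9903245942009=0.56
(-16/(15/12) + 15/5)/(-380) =49/1900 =0.03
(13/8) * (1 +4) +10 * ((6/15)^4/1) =8381/1000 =8.38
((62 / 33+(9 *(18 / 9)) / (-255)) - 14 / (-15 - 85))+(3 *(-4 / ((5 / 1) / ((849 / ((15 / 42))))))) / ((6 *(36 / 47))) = -34767371 / 28050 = -1239.48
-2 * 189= -378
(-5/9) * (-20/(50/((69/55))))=46/165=0.28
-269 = -269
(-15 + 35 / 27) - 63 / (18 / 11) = -2819 / 54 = -52.20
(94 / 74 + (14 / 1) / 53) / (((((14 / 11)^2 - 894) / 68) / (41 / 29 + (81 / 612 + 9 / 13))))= -20893247265 / 79827811466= -0.26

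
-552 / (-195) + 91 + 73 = 10844 / 65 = 166.83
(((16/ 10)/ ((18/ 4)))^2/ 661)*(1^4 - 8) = -0.00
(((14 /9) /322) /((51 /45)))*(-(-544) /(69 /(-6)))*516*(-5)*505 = 262714.56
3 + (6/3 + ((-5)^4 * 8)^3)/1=125000000005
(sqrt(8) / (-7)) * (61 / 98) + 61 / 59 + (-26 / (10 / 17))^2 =1954.42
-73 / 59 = -1.24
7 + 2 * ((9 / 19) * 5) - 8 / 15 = 3193 / 285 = 11.20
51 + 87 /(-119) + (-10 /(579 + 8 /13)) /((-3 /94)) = 27335458 /537999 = 50.81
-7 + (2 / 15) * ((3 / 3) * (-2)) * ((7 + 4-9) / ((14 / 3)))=-249 / 35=-7.11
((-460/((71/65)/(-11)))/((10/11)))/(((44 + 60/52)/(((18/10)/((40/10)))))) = 4232943/83354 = 50.78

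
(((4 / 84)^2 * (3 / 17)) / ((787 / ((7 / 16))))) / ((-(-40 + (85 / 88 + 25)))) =11 / 693968730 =0.00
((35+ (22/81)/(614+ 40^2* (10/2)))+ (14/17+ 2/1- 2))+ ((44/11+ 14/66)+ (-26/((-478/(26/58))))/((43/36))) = 778815293031737/19443115300257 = 40.06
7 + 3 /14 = 101 /14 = 7.21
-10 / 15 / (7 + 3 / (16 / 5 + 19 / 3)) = -0.09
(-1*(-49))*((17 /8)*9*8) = 7497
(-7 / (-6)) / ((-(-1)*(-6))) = -7 / 36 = -0.19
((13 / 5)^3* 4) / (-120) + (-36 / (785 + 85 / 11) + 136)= 110663929 / 817500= 135.37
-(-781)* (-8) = -6248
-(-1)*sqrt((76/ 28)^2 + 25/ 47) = 4*sqrt(53439)/ 329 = 2.81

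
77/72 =1.07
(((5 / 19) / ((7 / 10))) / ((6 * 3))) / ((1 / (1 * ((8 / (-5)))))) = -40 / 1197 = -0.03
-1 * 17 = -17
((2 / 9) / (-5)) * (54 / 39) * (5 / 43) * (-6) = 24 / 559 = 0.04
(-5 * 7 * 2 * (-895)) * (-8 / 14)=-35800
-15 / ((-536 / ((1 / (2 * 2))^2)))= 15 / 8576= 0.00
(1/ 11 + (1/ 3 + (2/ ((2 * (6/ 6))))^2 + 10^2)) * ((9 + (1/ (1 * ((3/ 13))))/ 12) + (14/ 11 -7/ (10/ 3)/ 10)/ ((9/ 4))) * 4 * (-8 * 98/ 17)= -183981.49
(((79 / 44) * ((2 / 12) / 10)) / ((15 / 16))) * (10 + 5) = 79 / 165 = 0.48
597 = 597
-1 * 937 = -937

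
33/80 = 0.41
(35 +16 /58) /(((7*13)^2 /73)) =74679 /240149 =0.31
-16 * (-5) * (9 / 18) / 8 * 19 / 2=47.50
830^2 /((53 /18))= 12400200 /53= 233966.04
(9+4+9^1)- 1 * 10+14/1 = 26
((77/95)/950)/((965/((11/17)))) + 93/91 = 137691343327/134730163750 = 1.02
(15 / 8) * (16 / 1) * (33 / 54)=18.33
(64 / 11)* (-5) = -320 / 11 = -29.09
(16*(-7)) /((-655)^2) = -112 /429025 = -0.00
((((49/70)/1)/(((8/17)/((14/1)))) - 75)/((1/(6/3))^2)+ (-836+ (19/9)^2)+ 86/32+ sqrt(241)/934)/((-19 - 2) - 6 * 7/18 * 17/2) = 6775201/264600 - 3 * sqrt(241)/114415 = 25.61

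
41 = 41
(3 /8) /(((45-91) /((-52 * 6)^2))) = -18252 /23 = -793.57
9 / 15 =3 / 5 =0.60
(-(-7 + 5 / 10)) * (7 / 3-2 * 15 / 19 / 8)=6331 / 456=13.88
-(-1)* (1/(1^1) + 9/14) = 23/14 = 1.64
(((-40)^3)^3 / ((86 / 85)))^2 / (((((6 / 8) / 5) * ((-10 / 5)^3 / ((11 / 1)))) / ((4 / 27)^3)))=-218459216543744000000000000000000000 / 109181601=-2000879402233202277369060000.00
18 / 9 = 2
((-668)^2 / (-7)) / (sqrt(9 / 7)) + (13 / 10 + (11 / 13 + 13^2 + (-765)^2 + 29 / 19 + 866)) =1448071271 / 2470 - 446224* sqrt(7) / 21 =530044.73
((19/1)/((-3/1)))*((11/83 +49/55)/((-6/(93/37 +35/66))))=164953136/50164785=3.29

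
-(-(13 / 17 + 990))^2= -283686649 / 289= -981614.70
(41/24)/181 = 41/4344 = 0.01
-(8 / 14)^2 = -16 / 49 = -0.33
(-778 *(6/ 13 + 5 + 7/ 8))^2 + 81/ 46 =1511464319135/ 62192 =24303195.25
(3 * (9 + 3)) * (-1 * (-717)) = 25812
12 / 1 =12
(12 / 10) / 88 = 3 / 220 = 0.01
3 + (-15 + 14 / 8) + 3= -29 / 4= -7.25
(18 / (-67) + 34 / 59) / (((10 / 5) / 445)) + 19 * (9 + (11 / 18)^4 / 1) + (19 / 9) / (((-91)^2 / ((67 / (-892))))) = 185519148230748401 / 766309981482864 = 242.09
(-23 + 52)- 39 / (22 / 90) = -1436 / 11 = -130.55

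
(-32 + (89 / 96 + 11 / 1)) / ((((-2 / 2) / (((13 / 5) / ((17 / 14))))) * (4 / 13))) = 2279641 / 16320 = 139.68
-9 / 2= -4.50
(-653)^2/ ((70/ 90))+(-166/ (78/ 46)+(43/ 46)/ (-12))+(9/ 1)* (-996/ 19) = 174233663391/ 318136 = 547670.38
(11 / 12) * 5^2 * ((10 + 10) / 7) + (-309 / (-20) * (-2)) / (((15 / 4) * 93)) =1064183 / 16275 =65.39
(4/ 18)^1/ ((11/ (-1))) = -2/ 99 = -0.02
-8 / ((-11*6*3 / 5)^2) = -50 / 9801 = -0.01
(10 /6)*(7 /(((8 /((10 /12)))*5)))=35 /144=0.24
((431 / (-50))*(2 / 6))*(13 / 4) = -5603 / 600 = -9.34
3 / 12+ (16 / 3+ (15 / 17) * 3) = 1679 / 204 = 8.23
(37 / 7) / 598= 37 / 4186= 0.01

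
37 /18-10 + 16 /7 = -713 /126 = -5.66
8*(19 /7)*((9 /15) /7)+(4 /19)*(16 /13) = 128312 /60515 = 2.12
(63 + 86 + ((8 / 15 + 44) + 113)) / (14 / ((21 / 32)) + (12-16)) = 2299 / 130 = 17.68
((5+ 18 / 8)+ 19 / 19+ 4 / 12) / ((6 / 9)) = 103 / 8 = 12.88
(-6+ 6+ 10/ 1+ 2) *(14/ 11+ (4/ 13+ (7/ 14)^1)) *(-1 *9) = -32130/ 143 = -224.69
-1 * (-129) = 129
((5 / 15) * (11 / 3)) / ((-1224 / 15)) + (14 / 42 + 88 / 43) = 373403 / 157896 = 2.36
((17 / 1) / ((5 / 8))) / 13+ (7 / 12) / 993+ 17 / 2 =8204621 / 774540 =10.59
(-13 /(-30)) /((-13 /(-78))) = 13 /5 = 2.60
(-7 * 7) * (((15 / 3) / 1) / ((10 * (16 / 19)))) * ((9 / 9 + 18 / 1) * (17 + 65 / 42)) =-1968533 / 192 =-10252.78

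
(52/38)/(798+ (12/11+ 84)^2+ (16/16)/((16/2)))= 25168/147845707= 0.00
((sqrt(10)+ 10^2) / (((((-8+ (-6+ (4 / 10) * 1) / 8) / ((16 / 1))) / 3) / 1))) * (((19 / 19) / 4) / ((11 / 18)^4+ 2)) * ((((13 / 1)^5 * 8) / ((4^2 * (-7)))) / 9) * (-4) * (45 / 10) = -155907415872000 / 45592379 -1559074158720 * sqrt(10) / 45592379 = -3527730.84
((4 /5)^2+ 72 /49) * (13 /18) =16796 /11025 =1.52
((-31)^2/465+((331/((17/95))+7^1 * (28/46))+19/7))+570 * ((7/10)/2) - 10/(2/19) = 161202269/82110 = 1963.25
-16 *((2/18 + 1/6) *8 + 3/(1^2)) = -752/9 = -83.56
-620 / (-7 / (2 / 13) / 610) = 756400 / 91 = 8312.09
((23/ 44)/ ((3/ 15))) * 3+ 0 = 345/ 44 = 7.84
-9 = -9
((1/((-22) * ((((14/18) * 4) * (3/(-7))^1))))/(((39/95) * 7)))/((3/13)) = 95/1848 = 0.05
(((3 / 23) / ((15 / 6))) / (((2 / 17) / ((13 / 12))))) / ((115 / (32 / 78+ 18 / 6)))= 2261 / 158700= 0.01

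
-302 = -302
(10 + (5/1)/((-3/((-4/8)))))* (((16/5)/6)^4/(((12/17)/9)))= 113152/10125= 11.18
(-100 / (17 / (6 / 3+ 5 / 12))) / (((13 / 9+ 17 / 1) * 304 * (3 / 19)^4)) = -4972775 / 1219104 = -4.08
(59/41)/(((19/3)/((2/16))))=177/6232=0.03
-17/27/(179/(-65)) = 1105/4833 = 0.23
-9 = -9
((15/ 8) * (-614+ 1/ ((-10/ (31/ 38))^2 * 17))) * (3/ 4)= -13565216151/ 15710720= -863.44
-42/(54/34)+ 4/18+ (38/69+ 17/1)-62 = -14629/207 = -70.67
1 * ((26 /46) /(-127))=-13 /2921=-0.00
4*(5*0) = 0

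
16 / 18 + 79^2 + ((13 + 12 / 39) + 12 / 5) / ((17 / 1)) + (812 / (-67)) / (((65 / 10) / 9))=4148498618 / 666315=6226.03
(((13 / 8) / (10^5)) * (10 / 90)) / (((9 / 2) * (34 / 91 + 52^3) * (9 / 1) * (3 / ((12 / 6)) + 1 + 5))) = 1183 / 27983456694000000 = 0.00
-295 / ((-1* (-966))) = -295 / 966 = -0.31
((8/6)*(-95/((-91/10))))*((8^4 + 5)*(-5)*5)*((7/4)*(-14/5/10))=9090550/13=699273.08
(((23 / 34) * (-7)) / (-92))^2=49 / 18496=0.00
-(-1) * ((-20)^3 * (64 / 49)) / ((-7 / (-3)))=-1536000 / 343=-4478.13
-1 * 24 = -24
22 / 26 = 11 / 13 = 0.85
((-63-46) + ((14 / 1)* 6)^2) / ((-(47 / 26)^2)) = -4696172 / 2209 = -2125.93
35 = 35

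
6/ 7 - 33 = -225/ 7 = -32.14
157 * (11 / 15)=1727 / 15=115.13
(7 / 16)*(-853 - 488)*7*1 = -4106.81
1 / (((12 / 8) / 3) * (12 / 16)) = 8 / 3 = 2.67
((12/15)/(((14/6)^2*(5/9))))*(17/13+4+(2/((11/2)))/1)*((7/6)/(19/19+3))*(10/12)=7299/20020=0.36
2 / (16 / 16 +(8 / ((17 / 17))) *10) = 2 / 81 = 0.02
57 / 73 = 0.78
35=35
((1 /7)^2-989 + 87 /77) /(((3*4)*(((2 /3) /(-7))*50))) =532451 /30800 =17.29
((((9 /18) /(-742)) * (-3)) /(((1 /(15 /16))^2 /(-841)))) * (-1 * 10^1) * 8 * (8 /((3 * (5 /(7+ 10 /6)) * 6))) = 273325 /2968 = 92.09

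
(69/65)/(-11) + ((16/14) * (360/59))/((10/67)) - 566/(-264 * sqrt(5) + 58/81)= 245092716 * sqrt(5)/571593479 + 7869977059110762/168788696381305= 47.59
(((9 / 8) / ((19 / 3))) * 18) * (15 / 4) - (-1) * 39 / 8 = 5127 / 304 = 16.87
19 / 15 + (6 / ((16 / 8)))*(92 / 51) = 6.68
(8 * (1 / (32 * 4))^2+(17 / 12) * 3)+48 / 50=266777 / 51200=5.21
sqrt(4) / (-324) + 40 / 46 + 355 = 355.86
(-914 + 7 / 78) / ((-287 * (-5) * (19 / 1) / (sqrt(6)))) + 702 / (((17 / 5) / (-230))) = -807300 / 17-14257 * sqrt(6) / 425334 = -47488.32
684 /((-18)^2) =19 /9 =2.11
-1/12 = -0.08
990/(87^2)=110/841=0.13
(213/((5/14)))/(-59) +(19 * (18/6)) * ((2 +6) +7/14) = 279891/590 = 474.39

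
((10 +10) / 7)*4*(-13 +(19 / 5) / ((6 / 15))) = -40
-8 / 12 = -2 / 3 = -0.67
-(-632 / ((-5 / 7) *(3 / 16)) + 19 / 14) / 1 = -4720.29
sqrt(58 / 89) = sqrt(5162) / 89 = 0.81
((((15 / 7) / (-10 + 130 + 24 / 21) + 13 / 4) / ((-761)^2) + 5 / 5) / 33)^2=241176635660669641 / 262638392353267620096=0.00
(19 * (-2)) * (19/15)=-48.13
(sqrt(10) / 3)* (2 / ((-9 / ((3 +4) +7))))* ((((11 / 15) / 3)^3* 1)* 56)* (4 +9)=-34.87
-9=-9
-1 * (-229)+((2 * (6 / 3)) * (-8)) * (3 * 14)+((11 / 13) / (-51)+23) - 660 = -1161587 / 663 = -1752.02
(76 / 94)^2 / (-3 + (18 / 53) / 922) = -17640626 / 80948805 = -0.22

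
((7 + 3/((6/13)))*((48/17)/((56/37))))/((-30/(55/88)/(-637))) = 90909/272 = 334.22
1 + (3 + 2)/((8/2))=9/4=2.25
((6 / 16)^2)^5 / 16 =59049 / 17179869184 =0.00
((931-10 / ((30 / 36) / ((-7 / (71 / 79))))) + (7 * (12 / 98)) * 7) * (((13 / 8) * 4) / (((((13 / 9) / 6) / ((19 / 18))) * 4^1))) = 4170291 / 568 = 7342.06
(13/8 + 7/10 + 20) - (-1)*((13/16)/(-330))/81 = 9547943/427680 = 22.32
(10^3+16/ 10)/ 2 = 2504/ 5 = 500.80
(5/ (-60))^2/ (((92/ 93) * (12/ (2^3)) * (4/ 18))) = 31/ 1472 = 0.02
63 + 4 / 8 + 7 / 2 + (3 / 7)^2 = 3292 / 49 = 67.18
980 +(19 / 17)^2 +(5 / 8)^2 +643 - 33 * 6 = 26387129 / 18496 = 1426.64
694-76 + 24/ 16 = 1239/ 2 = 619.50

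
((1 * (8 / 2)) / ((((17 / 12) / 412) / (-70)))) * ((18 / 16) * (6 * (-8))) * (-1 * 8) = -598026240 / 17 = -35178014.12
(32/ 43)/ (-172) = -0.00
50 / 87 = 0.57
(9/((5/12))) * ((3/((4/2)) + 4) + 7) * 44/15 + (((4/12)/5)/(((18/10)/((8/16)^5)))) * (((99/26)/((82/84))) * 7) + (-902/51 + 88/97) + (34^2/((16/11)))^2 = 53359640159023/84376032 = 632402.82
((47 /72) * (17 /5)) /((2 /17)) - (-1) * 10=20783 /720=28.87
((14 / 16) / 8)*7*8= 49 / 8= 6.12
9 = 9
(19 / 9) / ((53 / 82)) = 1558 / 477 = 3.27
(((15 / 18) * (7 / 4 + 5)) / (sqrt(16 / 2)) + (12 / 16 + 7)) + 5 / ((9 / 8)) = 14.18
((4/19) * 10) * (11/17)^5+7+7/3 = 774690044/80931849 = 9.57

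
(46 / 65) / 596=0.00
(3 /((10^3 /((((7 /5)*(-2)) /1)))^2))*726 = 53361 /3125000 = 0.02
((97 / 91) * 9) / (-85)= -873 / 7735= -0.11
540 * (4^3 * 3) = 103680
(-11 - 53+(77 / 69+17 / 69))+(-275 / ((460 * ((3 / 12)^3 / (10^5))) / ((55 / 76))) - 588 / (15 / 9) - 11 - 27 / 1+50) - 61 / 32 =-580885024943 / 209760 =-2769284.06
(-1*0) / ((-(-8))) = 0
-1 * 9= -9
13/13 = 1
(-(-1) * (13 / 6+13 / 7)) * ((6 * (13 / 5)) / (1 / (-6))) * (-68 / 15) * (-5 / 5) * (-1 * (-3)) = -896376 / 175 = -5122.15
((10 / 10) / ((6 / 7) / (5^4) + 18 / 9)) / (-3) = -4375 / 26268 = -0.17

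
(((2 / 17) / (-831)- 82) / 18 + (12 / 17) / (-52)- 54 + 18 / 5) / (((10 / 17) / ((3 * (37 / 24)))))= -16808403401 / 38890800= -432.19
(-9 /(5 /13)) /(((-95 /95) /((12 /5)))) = 1404 /25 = 56.16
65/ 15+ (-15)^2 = 688/ 3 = 229.33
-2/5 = -0.40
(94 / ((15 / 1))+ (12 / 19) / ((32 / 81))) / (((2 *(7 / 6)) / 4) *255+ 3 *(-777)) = -17933 / 4975530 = -0.00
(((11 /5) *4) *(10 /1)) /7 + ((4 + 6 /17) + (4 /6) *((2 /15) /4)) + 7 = 128234 /5355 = 23.95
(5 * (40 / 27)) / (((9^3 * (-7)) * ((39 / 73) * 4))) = -3650 / 5373459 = -0.00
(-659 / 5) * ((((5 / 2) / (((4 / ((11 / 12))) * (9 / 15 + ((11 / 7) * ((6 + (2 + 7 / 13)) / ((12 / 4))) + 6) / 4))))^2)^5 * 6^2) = -12695688900347828034765427810490779876708984375 / 83668533436681630851298708656117995783194027229184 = -0.00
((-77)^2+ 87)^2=36192256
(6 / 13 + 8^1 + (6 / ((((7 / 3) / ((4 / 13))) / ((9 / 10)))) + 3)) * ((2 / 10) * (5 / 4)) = 5539 / 1820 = 3.04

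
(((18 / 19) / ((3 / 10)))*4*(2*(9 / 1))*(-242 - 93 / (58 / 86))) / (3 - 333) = 1586448 / 6061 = 261.75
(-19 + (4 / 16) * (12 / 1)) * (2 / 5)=-32 / 5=-6.40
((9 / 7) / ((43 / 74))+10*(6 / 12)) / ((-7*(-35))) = 2171 / 73745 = 0.03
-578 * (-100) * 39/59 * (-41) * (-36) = 3327199200/59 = 56393206.78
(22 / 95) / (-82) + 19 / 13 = 73862 / 50635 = 1.46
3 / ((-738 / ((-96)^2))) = -37.46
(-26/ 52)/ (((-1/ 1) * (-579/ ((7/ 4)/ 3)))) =-7/ 13896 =-0.00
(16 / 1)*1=16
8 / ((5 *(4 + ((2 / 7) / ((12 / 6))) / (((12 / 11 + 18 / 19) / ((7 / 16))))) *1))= 54528 / 137365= 0.40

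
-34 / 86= -17 / 43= -0.40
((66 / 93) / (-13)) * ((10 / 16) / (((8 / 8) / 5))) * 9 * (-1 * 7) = 17325 / 1612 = 10.75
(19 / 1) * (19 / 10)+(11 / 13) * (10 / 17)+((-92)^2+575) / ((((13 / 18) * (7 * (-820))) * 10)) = 230745503 / 6342700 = 36.38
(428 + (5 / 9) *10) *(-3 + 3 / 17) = -62432 / 51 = -1224.16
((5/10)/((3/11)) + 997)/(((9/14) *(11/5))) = 209755/297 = 706.25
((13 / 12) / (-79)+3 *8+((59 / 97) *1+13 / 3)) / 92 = 886697 / 2819984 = 0.31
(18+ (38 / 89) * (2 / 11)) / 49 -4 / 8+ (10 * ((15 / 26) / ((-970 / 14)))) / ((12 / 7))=-43467045 / 241965724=-0.18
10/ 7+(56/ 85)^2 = 94202/ 50575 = 1.86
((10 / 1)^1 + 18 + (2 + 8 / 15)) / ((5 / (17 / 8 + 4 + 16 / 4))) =61.83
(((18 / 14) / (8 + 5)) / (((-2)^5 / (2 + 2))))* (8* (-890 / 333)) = 890 / 3367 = 0.26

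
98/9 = 10.89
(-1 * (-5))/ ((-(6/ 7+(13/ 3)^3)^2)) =-178605/ 241522681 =-0.00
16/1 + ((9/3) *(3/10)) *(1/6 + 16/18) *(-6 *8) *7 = -1516/5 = -303.20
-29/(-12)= 29/12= 2.42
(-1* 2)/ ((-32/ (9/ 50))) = 9/ 800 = 0.01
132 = 132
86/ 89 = 0.97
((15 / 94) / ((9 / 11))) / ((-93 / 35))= -1925 / 26226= -0.07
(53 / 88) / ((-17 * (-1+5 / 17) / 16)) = 53 / 66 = 0.80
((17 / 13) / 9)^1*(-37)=-629 / 117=-5.38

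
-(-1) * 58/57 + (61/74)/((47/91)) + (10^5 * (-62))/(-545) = 245881516279/21608814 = 11378.76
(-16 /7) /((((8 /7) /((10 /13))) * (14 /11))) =-110 /91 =-1.21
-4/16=-1/4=-0.25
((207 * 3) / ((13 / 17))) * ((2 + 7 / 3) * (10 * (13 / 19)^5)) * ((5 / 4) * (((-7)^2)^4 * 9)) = 1694739167284875075 / 4952198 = 342219589621.59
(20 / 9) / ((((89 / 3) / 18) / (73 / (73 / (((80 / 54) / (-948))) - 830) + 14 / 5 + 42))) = 2555807952 / 42313003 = 60.40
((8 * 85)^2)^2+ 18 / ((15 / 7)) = 1069068800042 / 5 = 213813760008.40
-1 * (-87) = 87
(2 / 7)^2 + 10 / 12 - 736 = -216115 / 294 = -735.09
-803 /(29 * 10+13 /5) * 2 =-730 /133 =-5.49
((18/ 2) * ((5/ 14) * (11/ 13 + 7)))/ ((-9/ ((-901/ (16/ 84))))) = 13255.10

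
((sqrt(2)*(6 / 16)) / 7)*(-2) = -3*sqrt(2) / 28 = -0.15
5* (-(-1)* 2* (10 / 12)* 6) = 50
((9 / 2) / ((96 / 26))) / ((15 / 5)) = 13 / 32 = 0.41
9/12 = 3/4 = 0.75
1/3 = 0.33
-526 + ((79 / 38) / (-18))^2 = -246086015 / 467856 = -525.99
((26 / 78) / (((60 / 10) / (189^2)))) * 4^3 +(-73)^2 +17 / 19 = 2514420 / 19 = 132337.89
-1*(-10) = 10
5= 5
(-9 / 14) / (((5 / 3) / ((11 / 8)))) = -297 / 560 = -0.53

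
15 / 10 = 3 / 2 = 1.50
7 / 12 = 0.58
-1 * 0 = 0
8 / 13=0.62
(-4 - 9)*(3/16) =-39/16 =-2.44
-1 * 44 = -44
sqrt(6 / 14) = sqrt(21) / 7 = 0.65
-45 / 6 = -15 / 2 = -7.50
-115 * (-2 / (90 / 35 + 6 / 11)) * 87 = 51359 / 8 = 6419.88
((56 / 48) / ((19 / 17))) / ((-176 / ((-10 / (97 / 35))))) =20825 / 973104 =0.02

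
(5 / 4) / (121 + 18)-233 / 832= -31347 / 115648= -0.27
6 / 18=1 / 3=0.33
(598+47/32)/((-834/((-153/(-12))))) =-326111/35584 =-9.16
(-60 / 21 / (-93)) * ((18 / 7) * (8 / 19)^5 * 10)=39321600 / 3761194381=0.01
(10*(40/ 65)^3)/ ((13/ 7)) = 35840/ 28561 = 1.25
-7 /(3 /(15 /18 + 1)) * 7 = -539 /18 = -29.94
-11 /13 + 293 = 3798 /13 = 292.15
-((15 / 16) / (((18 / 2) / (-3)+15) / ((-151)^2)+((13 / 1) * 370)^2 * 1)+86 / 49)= -103696584304121 / 59082936204544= -1.76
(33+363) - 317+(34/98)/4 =15501/196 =79.09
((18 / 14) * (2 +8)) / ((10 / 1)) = 9 / 7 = 1.29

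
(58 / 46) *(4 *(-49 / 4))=-1421 / 23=-61.78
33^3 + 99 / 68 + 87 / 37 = 90427071 / 2516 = 35940.81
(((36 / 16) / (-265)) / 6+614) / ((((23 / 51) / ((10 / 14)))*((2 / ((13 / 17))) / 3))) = 152296209 / 136528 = 1115.49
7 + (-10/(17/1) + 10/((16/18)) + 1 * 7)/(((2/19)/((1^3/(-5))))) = -18059/680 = -26.56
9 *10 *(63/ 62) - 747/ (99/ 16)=-9983/ 341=-29.28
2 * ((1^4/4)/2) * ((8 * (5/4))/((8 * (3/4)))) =5/12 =0.42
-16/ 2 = -8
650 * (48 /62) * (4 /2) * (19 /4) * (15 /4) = 555750 /31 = 17927.42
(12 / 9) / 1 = 4 / 3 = 1.33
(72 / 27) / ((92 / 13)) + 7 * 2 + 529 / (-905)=861259 / 62445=13.79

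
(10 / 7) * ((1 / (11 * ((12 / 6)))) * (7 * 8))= 40 / 11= 3.64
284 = 284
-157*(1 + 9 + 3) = -2041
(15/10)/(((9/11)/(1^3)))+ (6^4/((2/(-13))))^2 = 425782667/6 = 70963777.83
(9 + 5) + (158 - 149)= 23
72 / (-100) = -18 / 25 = -0.72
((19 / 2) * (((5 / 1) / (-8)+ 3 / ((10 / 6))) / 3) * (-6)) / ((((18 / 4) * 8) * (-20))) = 893 / 28800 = 0.03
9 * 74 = 666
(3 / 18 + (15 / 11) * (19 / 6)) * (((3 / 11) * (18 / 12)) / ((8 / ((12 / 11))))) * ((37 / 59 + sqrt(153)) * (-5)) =-4995 * sqrt(17) / 1331-61605 / 78529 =-16.26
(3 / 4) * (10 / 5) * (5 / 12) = 5 / 8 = 0.62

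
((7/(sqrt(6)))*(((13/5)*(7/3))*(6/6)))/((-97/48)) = -8.58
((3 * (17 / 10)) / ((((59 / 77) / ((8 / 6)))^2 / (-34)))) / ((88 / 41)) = -12773222 / 52215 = -244.63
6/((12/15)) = 15/2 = 7.50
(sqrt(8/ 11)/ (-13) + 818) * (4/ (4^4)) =409/ 32-sqrt(22)/ 4576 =12.78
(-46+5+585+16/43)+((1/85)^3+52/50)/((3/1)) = 14384592571/26407375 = 544.72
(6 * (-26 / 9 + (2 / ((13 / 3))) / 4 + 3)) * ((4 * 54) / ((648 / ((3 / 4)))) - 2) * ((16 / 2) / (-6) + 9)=-8533 / 468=-18.23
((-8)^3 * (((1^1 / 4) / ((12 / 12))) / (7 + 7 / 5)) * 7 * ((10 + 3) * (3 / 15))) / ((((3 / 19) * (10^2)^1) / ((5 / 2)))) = -43.91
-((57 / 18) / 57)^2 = -1 / 324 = -0.00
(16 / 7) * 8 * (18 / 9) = 256 / 7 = 36.57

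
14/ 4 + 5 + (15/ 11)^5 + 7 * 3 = 11020759/ 322102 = 34.22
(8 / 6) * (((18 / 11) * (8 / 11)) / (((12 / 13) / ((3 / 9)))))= 208 / 363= 0.57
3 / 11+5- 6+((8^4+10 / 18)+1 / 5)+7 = 2030999 / 495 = 4103.03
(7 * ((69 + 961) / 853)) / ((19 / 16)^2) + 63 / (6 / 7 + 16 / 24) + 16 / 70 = 47.57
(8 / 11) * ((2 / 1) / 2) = 8 / 11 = 0.73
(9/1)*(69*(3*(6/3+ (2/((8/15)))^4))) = 95268231/256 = 372141.53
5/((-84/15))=-25/28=-0.89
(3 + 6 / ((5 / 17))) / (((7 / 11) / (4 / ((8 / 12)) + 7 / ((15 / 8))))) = 62634 / 175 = 357.91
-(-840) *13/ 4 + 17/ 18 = 49157/ 18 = 2730.94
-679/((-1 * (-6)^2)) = 679/36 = 18.86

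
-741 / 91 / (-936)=19 / 2184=0.01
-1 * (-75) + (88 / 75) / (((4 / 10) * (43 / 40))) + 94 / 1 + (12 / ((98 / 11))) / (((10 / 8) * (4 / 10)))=174.42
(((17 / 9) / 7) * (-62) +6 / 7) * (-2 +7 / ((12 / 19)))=-27250 / 189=-144.18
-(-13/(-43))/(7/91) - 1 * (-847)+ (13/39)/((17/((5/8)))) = 14791031/17544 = 843.08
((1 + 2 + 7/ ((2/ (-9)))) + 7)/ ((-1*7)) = 43/ 14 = 3.07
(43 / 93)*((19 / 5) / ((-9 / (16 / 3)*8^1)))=-1634 / 12555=-0.13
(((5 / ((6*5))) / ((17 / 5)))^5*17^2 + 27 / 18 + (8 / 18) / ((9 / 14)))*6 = 83720645 / 6367248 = 13.15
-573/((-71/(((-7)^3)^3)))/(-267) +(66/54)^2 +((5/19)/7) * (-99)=83033165299663/68074587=1219738.07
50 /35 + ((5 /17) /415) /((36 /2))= 253987 /177786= 1.43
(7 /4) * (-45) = -315 /4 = -78.75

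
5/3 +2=11/3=3.67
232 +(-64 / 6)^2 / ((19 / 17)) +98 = 73838 / 171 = 431.80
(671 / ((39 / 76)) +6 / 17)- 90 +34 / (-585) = 12111862 / 9945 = 1217.88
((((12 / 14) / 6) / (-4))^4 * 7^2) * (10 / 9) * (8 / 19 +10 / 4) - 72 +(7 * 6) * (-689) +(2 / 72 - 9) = -62246391317 / 2145024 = -29018.97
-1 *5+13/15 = -62/15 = -4.13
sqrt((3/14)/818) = sqrt(8589)/5726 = 0.02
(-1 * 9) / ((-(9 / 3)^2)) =1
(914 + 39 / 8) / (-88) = -7351 / 704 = -10.44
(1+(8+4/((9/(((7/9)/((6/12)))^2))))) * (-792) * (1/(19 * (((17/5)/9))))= -3231800/2907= -1111.73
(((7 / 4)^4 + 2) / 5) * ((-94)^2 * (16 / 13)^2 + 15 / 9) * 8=6590073103 / 27040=243715.72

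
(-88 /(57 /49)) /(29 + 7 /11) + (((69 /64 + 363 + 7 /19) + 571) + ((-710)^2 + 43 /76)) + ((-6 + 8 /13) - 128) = 3902934129659 /7730112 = 504900.08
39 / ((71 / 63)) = 2457 / 71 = 34.61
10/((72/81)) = 45/4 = 11.25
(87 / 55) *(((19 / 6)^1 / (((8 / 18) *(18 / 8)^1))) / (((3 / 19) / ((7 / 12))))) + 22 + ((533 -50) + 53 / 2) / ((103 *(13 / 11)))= 236973437 / 5302440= 44.69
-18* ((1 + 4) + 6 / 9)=-102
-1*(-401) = 401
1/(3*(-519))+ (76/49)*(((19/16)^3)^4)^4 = 709929155486370638475516826087964061258005205865227654481300152527/119724730674464008878830970616195623470924250981123646273093632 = 5929.68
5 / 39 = 0.13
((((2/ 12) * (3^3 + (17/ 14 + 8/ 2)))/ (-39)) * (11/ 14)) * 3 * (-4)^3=39688/ 1911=20.77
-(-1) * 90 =90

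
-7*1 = -7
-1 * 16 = -16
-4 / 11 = -0.36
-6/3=-2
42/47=0.89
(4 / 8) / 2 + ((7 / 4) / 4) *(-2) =-0.62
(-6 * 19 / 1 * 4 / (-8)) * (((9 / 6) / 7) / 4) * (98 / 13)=1197 / 52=23.02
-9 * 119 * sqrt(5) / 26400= -357 * sqrt(5) / 8800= -0.09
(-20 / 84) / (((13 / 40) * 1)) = -200 / 273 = -0.73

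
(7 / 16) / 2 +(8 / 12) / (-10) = 73 / 480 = 0.15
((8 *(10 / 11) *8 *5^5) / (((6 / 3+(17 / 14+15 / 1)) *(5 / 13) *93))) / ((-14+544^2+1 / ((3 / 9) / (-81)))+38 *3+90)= 2080000 / 2205300537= 0.00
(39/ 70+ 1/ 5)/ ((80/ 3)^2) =477/ 448000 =0.00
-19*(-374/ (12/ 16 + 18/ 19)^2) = 41044256/ 16641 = 2466.45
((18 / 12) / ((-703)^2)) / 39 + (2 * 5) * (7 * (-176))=-158305026879 / 12849434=-12320.00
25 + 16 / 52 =329 / 13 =25.31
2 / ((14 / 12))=12 / 7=1.71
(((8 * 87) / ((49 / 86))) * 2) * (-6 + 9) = 359136 / 49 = 7329.31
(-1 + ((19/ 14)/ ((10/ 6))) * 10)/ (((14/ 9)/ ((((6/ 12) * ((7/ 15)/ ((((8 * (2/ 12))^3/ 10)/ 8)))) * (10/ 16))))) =10125/ 448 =22.60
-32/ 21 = -1.52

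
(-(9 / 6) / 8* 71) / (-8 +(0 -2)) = 213 / 160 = 1.33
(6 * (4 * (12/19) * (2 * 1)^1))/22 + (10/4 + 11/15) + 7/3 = 6.94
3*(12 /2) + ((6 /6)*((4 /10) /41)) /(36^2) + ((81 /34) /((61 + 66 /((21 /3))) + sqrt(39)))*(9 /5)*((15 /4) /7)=577643274613 /32032771920 - 15309*sqrt(39) /32794768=18.03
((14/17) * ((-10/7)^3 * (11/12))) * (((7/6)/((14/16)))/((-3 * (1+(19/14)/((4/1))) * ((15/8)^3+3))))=3604480/47337129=0.08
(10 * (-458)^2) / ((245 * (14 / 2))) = 419528 / 343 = 1223.11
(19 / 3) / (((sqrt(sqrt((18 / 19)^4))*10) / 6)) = 361 / 90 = 4.01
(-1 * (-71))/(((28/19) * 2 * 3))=1349/168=8.03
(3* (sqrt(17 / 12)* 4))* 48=96* sqrt(51)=685.58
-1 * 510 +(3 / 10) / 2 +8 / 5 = -2033 / 4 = -508.25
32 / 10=16 / 5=3.20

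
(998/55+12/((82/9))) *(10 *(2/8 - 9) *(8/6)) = -3072160/1353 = -2270.63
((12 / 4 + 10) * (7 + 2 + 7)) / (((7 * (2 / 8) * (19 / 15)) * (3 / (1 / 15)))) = 832 / 399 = 2.09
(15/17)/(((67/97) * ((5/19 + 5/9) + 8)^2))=42545655/2590158896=0.02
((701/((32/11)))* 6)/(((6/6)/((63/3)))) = 485793/16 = 30362.06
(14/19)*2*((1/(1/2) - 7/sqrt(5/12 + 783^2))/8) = 7/19 - 49*sqrt(76371)/8222611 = 0.37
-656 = -656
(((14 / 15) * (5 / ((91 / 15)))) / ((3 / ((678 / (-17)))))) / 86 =-1130 / 9503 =-0.12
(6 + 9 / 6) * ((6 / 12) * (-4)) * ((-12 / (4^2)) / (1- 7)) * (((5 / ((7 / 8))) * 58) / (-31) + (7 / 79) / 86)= 20.04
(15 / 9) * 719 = 3595 / 3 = 1198.33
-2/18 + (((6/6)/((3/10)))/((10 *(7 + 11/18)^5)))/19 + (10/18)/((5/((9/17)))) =-7335685749496/140296832996499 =-0.05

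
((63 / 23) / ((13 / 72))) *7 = 31752 / 299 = 106.19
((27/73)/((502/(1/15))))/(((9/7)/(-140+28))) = -0.00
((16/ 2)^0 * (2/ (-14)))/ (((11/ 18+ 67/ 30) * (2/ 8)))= -45/ 224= -0.20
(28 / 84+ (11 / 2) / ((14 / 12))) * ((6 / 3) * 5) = 1060 / 21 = 50.48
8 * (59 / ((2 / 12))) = 2832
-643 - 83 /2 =-1369 /2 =-684.50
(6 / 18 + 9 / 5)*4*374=47872 / 15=3191.47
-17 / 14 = -1.21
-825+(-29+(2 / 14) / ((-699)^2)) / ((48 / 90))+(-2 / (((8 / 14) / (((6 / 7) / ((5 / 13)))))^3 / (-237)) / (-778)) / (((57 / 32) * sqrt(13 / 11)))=-4010192705 / 4560276 - 1441908 * sqrt(143) / 923875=-898.04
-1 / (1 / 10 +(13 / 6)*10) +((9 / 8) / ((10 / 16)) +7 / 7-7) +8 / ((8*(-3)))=-44854 / 9795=-4.58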